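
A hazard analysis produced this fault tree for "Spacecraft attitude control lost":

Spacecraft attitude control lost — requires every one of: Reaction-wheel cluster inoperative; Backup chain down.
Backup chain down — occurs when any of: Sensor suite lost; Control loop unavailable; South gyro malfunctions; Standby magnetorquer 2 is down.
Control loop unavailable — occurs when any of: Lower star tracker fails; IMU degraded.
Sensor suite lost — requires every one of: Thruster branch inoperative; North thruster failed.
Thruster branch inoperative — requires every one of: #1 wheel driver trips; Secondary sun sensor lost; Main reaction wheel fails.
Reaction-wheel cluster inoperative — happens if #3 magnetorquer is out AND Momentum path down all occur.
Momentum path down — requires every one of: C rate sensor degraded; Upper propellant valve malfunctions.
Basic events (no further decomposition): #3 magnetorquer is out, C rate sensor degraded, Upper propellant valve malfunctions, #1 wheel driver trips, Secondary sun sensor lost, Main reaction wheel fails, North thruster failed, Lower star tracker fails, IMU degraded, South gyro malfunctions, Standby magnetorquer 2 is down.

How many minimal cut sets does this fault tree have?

Momentum path down [AND]: one cut set from each child combined → 1 × 1 = 1 cut set(s).
Reaction-wheel cluster inoperative [AND]: one cut set from each child combined → 1 × 1 = 1 cut set(s).
Thruster branch inoperative [AND]: one cut set from each child combined → 1 × 1 × 1 = 1 cut set(s).
Sensor suite lost [AND]: one cut set from each child combined → 1 × 1 = 1 cut set(s).
Control loop unavailable [OR]: union of children's cut sets → 2 cut set(s).
Backup chain down [OR]: union of children's cut sets → 5 cut set(s).
Spacecraft attitude control lost [AND]: one cut set from each child combined → 1 × 5 = 5 cut set(s).
Minimal cut sets: {#1 wheel driver trips, #3 magnetorquer is out, C rate sensor degraded, Main reaction wheel fails, North thruster failed, Secondary sun sensor lost, Upper propellant valve malfunctions}; {#3 magnetorquer is out, C rate sensor degraded, Lower star tracker fails, Upper propellant valve malfunctions}; {#3 magnetorquer is out, C rate sensor degraded, IMU degraded, Upper propellant valve malfunctions}; {#3 magnetorquer is out, C rate sensor degraded, South gyro malfunctions, Upper propellant valve malfunctions}; {#3 magnetorquer is out, C rate sensor degraded, Standby magnetorquer 2 is down, Upper propellant valve malfunctions}.

5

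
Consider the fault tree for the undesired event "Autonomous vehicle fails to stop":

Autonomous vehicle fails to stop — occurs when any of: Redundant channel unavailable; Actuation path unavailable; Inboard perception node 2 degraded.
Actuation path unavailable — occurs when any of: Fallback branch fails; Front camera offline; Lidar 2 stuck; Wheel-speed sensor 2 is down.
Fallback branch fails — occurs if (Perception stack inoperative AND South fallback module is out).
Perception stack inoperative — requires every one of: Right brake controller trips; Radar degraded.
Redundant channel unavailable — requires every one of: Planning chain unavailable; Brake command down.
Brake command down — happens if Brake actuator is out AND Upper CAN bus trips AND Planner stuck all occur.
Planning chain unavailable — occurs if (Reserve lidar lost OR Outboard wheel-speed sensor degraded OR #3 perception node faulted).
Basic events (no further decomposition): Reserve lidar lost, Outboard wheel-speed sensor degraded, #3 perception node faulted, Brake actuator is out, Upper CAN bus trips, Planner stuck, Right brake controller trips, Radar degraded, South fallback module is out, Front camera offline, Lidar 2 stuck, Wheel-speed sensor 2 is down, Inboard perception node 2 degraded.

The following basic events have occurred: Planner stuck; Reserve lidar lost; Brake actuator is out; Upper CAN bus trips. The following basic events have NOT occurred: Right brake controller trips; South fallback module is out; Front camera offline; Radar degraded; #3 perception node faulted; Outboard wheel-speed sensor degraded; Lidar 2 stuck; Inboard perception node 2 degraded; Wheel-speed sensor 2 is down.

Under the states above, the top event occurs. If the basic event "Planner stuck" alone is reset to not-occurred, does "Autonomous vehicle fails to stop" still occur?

Counterfactual: set "Planner stuck" to not occurred.
Planning chain unavailable [OR]: Reserve lidar lost=occurs, Outboard wheel-speed sensor degraded=not, #3 perception node faulted=not → at least one input occurs → occurs.
Brake command down [AND]: Brake actuator is out=occurs, Upper CAN bus trips=occurs, Planner stuck=not → not all inputs occur → does not occur.
Redundant channel unavailable [AND]: Planning chain unavailable=occurs, Brake command down=not → not all inputs occur → does not occur.
Perception stack inoperative [AND]: Right brake controller trips=not, Radar degraded=not → not all inputs occur → does not occur.
Fallback branch fails [AND]: Perception stack inoperative=not, South fallback module is out=not → not all inputs occur → does not occur.
Actuation path unavailable [OR]: Fallback branch fails=not, Front camera offline=not, Lidar 2 stuck=not, Wheel-speed sensor 2 is down=not → no input occurs → does not occur.
Autonomous vehicle fails to stop [OR]: Redundant channel unavailable=not, Actuation path unavailable=not, Inboard perception node 2 degraded=not → no input occurs → does not occur.

No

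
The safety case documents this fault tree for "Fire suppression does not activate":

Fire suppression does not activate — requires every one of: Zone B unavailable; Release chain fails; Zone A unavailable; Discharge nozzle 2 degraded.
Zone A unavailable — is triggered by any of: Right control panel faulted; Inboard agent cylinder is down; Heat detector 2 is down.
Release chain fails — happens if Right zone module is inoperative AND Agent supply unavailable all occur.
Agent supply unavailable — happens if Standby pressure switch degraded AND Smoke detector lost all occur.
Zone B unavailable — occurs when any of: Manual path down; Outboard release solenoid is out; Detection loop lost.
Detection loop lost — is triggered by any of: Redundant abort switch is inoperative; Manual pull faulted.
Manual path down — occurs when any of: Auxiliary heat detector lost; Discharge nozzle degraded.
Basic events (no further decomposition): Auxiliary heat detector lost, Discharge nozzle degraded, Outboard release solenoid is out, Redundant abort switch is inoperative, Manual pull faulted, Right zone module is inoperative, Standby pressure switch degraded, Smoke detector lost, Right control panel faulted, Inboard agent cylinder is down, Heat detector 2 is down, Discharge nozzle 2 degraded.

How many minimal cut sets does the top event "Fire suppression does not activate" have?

15

Manual path down [OR]: union of children's cut sets → 2 cut set(s).
Detection loop lost [OR]: union of children's cut sets → 2 cut set(s).
Zone B unavailable [OR]: union of children's cut sets → 5 cut set(s).
Agent supply unavailable [AND]: one cut set from each child combined → 1 × 1 = 1 cut set(s).
Release chain fails [AND]: one cut set from each child combined → 1 × 1 = 1 cut set(s).
Zone A unavailable [OR]: union of children's cut sets → 3 cut set(s).
Fire suppression does not activate [AND]: one cut set from each child combined → 5 × 1 × 3 × 1 = 15 cut set(s).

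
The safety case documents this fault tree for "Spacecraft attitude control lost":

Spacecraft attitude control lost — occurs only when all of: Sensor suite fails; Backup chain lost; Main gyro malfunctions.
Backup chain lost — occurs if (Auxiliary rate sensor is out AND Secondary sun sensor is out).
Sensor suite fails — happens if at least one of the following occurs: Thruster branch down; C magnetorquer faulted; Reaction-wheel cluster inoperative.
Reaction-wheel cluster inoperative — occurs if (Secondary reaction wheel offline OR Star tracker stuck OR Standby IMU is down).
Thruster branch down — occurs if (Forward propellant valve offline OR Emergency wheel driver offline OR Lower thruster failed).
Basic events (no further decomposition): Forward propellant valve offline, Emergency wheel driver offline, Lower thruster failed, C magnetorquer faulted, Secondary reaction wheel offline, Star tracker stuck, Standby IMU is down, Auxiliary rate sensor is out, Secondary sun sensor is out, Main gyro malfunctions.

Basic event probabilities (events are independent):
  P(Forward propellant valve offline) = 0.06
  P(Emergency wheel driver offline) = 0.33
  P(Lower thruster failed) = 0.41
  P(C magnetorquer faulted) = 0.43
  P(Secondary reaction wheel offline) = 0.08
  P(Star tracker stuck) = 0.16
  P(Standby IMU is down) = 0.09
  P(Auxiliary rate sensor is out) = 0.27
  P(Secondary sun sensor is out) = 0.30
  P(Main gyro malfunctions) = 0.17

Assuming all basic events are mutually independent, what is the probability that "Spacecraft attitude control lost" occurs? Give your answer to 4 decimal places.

0.0117

P(Thruster branch down) [OR] = 1 − (1−0.06) × (1−0.33) × (1−0.41) = 0.628418
P(Reaction-wheel cluster inoperative) [OR] = 1 − (1−0.08) × (1−0.16) × (1−0.09) = 0.296752
P(Sensor suite fails) [OR] = 1 − (1−0.628418) × (1−0.43) × (1−0.296752) = 0.851051
P(Backup chain lost) [AND] = 0.27 × 0.30 = 0.081000
P(Spacecraft attitude control lost) [AND] = 0.851051 × 0.081000 × 0.17 = 0.011719
Rounded to 4 decimal places: P(Spacecraft attitude control lost) ≈ 0.0117.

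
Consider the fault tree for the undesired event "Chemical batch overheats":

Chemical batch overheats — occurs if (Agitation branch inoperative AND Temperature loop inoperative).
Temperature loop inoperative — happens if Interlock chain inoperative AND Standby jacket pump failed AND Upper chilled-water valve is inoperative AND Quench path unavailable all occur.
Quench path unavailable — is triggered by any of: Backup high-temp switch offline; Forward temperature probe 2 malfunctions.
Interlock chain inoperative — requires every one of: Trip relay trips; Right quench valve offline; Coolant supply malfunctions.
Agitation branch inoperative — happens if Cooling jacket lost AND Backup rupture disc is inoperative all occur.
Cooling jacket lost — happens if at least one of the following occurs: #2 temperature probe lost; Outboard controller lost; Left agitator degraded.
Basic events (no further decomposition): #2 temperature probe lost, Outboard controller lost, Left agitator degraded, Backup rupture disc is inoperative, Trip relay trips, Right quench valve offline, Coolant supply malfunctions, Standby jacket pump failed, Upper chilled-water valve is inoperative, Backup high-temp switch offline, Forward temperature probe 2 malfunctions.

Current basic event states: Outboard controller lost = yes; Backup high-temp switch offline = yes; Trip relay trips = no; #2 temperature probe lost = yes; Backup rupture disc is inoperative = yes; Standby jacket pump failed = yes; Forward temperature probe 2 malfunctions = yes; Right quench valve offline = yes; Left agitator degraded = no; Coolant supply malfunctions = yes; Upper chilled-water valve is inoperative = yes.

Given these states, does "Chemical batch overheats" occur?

No

Cooling jacket lost [OR]: #2 temperature probe lost=occurs, Outboard controller lost=occurs, Left agitator degraded=not → at least one input occurs → occurs.
Agitation branch inoperative [AND]: Cooling jacket lost=occurs, Backup rupture disc is inoperative=occurs → all inputs occur → occurs.
Interlock chain inoperative [AND]: Trip relay trips=not, Right quench valve offline=occurs, Coolant supply malfunctions=occurs → not all inputs occur → does not occur.
Quench path unavailable [OR]: Backup high-temp switch offline=occurs, Forward temperature probe 2 malfunctions=occurs → at least one input occurs → occurs.
Temperature loop inoperative [AND]: Interlock chain inoperative=not, Standby jacket pump failed=occurs, Upper chilled-water valve is inoperative=occurs, Quench path unavailable=occurs → not all inputs occur → does not occur.
Chemical batch overheats [AND]: Agitation branch inoperative=occurs, Temperature loop inoperative=not → not all inputs occur → does not occur.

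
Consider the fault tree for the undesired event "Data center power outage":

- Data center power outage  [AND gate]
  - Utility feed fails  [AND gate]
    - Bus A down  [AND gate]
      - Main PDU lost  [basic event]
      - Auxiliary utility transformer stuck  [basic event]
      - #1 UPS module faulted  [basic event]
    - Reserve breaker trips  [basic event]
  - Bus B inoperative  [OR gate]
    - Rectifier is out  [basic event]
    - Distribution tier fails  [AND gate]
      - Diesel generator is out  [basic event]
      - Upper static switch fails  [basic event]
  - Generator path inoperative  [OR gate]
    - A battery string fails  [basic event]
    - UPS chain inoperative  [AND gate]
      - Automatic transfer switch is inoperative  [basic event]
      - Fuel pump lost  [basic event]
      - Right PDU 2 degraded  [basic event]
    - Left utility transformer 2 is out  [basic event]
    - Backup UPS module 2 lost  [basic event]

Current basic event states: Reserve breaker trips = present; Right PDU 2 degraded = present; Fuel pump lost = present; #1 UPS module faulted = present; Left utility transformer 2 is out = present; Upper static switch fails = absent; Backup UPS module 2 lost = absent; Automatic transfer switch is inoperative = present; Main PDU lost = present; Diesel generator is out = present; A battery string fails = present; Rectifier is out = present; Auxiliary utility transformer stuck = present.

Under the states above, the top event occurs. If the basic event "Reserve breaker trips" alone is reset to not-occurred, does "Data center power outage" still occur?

No

Counterfactual: set "Reserve breaker trips" to not occurred.
Bus A down [AND]: Main PDU lost=occurs, Auxiliary utility transformer stuck=occurs, #1 UPS module faulted=occurs → all inputs occur → occurs.
Utility feed fails [AND]: Bus A down=occurs, Reserve breaker trips=not → not all inputs occur → does not occur.
Distribution tier fails [AND]: Diesel generator is out=occurs, Upper static switch fails=not → not all inputs occur → does not occur.
Bus B inoperative [OR]: Rectifier is out=occurs, Distribution tier fails=not → at least one input occurs → occurs.
UPS chain inoperative [AND]: Automatic transfer switch is inoperative=occurs, Fuel pump lost=occurs, Right PDU 2 degraded=occurs → all inputs occur → occurs.
Generator path inoperative [OR]: A battery string fails=occurs, UPS chain inoperative=occurs, Left utility transformer 2 is out=occurs, Backup UPS module 2 lost=not → at least one input occurs → occurs.
Data center power outage [AND]: Utility feed fails=not, Bus B inoperative=occurs, Generator path inoperative=occurs → not all inputs occur → does not occur.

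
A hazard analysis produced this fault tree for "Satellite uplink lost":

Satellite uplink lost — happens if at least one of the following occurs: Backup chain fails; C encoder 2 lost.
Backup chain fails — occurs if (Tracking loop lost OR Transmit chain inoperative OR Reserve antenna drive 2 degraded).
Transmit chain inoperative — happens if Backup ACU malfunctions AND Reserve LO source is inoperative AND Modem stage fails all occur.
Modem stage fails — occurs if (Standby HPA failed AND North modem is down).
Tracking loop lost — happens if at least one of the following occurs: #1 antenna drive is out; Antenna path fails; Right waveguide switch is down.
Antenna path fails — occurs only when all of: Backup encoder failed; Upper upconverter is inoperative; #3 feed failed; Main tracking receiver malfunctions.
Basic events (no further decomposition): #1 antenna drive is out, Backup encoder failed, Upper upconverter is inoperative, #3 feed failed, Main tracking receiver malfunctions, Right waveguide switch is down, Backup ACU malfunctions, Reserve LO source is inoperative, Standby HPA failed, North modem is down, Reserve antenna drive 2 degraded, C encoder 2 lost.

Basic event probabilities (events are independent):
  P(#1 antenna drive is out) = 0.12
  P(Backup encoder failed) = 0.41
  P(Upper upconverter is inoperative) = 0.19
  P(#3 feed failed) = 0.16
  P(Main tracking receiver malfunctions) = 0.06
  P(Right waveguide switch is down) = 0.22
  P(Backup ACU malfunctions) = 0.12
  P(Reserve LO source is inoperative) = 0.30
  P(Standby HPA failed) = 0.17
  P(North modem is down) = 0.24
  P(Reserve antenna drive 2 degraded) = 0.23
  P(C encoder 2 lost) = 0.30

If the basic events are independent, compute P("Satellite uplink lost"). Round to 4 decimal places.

0.6309

P(Antenna path fails) [AND] = 0.41 × 0.19 × 0.16 × 0.06 = 0.000748
P(Tracking loop lost) [OR] = 1 − (1−0.12) × (1−0.000748) × (1−0.22) = 0.314113
P(Modem stage fails) [AND] = 0.17 × 0.24 = 0.040800
P(Transmit chain inoperative) [AND] = 0.12 × 0.30 × 0.040800 = 0.001469
P(Backup chain fails) [OR] = 1 − (1−0.314113) × (1−0.001469) × (1−0.23) = 0.472643
P(Satellite uplink lost) [OR] = 1 − (1−0.472643) × (1−0.30) = 0.630850
Rounded to 4 decimal places: P(Satellite uplink lost) ≈ 0.6309.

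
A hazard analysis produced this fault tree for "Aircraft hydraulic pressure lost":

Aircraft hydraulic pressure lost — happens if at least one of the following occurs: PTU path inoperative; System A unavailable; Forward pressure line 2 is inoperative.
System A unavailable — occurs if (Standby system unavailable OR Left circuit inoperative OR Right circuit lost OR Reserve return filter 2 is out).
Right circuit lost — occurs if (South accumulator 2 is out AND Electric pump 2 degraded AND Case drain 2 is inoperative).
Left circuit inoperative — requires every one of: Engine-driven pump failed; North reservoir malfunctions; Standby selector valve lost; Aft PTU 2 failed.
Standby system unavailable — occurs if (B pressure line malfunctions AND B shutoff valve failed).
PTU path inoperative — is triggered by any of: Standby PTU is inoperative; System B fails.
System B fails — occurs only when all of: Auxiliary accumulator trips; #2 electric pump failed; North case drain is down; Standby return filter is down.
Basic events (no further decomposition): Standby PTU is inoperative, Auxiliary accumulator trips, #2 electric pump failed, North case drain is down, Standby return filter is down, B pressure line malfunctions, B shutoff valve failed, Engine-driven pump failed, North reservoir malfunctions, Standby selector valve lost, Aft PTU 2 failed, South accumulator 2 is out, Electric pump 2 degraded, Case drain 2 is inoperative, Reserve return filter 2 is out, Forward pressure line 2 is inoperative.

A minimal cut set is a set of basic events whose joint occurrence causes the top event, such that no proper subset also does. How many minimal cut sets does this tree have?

7

System B fails [AND]: one cut set from each child combined → 1 × 1 × 1 × 1 = 1 cut set(s).
PTU path inoperative [OR]: union of children's cut sets → 2 cut set(s).
Standby system unavailable [AND]: one cut set from each child combined → 1 × 1 = 1 cut set(s).
Left circuit inoperative [AND]: one cut set from each child combined → 1 × 1 × 1 × 1 = 1 cut set(s).
Right circuit lost [AND]: one cut set from each child combined → 1 × 1 × 1 = 1 cut set(s).
System A unavailable [OR]: union of children's cut sets → 4 cut set(s).
Aircraft hydraulic pressure lost [OR]: union of children's cut sets → 7 cut set(s).
Minimal cut sets: {Standby PTU is inoperative}; {#2 electric pump failed, Auxiliary accumulator trips, North case drain is down, Standby return filter is down}; {B pressure line malfunctions, B shutoff valve failed}; {Aft PTU 2 failed, Engine-driven pump failed, North reservoir malfunctions, Standby selector valve lost}; {Case drain 2 is inoperative, Electric pump 2 degraded, South accumulator 2 is out}; {Reserve return filter 2 is out}; {Forward pressure line 2 is inoperative}.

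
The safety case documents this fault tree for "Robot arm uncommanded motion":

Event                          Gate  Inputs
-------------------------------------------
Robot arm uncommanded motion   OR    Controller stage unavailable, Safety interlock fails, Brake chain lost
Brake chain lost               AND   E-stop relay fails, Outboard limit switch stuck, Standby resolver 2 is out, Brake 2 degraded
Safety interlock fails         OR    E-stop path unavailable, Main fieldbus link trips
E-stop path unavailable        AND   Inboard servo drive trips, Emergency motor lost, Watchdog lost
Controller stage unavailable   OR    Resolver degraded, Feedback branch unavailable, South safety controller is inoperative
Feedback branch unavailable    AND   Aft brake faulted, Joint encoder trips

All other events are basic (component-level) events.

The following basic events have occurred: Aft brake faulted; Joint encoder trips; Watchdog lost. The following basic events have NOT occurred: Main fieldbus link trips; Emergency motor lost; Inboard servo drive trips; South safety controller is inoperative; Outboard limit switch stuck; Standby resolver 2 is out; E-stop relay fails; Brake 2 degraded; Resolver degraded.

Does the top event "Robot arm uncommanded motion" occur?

Yes

Feedback branch unavailable [AND]: Aft brake faulted=occurs, Joint encoder trips=occurs → all inputs occur → occurs.
Controller stage unavailable [OR]: Resolver degraded=not, Feedback branch unavailable=occurs, South safety controller is inoperative=not → at least one input occurs → occurs.
E-stop path unavailable [AND]: Inboard servo drive trips=not, Emergency motor lost=not, Watchdog lost=occurs → not all inputs occur → does not occur.
Safety interlock fails [OR]: E-stop path unavailable=not, Main fieldbus link trips=not → no input occurs → does not occur.
Brake chain lost [AND]: E-stop relay fails=not, Outboard limit switch stuck=not, Standby resolver 2 is out=not, Brake 2 degraded=not → not all inputs occur → does not occur.
Robot arm uncommanded motion [OR]: Controller stage unavailable=occurs, Safety interlock fails=not, Brake chain lost=not → at least one input occurs → occurs.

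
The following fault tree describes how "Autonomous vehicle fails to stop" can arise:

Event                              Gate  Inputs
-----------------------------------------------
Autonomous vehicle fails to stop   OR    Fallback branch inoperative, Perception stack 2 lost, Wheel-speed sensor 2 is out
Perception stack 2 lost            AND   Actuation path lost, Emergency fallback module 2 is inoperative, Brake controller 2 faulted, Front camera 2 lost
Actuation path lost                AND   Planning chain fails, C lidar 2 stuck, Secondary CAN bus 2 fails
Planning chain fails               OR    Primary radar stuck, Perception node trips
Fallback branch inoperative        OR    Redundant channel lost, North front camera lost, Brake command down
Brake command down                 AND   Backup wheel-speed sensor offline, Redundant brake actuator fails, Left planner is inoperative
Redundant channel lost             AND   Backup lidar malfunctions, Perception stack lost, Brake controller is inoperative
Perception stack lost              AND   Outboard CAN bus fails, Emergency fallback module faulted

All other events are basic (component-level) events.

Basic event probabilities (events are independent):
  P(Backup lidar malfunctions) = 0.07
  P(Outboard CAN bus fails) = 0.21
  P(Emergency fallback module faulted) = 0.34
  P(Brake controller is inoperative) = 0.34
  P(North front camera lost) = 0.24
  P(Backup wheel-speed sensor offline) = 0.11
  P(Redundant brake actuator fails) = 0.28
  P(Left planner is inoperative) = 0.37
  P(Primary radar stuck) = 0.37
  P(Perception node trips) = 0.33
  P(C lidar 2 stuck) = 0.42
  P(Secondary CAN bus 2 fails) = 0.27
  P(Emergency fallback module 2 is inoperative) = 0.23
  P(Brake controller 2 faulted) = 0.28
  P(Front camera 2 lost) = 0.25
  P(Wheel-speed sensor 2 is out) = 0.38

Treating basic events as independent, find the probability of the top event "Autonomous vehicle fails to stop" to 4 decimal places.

P(Perception stack lost) [AND] = 0.21 × 0.34 = 0.071400
P(Redundant channel lost) [AND] = 0.07 × 0.071400 × 0.34 = 0.001699
P(Brake command down) [AND] = 0.11 × 0.28 × 0.37 = 0.011396
P(Fallback branch inoperative) [OR] = 1 − (1−0.001699) × (1−0.24) × (1−0.011396) = 0.249937
P(Planning chain fails) [OR] = 1 − (1−0.37) × (1−0.33) = 0.577900
P(Actuation path lost) [AND] = 0.577900 × 0.42 × 0.27 = 0.065534
P(Perception stack 2 lost) [AND] = 0.065534 × 0.23 × 0.28 × 0.25 = 0.001055
P(Autonomous vehicle fails to stop) [OR] = 1 − (1−0.249937) × (1−0.001055) × (1−0.38) = 0.535452
Rounded to 4 decimal places: P(Autonomous vehicle fails to stop) ≈ 0.5355.

0.5355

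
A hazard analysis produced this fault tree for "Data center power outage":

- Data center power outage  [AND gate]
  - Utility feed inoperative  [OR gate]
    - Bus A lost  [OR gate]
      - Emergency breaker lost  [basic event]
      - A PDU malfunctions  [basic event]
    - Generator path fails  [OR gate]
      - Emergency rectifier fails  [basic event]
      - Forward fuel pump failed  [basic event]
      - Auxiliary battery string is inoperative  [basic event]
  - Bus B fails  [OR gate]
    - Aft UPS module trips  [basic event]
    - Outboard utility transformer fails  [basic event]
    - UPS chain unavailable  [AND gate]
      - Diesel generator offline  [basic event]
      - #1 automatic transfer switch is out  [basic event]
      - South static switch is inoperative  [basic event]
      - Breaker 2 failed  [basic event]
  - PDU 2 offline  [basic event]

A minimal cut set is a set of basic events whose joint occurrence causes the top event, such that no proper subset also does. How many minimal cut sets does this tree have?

15

Bus A lost [OR]: union of children's cut sets → 2 cut set(s).
Generator path fails [OR]: union of children's cut sets → 3 cut set(s).
Utility feed inoperative [OR]: union of children's cut sets → 5 cut set(s).
UPS chain unavailable [AND]: one cut set from each child combined → 1 × 1 × 1 × 1 = 1 cut set(s).
Bus B fails [OR]: union of children's cut sets → 3 cut set(s).
Data center power outage [AND]: one cut set from each child combined → 5 × 3 × 1 = 15 cut set(s).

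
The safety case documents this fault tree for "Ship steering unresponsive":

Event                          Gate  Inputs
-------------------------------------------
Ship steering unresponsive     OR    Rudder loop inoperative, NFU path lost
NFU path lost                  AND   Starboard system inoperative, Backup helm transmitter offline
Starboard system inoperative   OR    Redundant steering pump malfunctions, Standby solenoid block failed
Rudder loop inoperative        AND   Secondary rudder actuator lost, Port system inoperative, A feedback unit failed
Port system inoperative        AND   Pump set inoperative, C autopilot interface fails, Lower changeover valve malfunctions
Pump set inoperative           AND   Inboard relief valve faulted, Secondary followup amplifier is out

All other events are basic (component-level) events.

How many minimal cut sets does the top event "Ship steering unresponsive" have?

3

Pump set inoperative [AND]: one cut set from each child combined → 1 × 1 = 1 cut set(s).
Port system inoperative [AND]: one cut set from each child combined → 1 × 1 × 1 = 1 cut set(s).
Rudder loop inoperative [AND]: one cut set from each child combined → 1 × 1 × 1 = 1 cut set(s).
Starboard system inoperative [OR]: union of children's cut sets → 2 cut set(s).
NFU path lost [AND]: one cut set from each child combined → 2 × 1 = 2 cut set(s).
Ship steering unresponsive [OR]: union of children's cut sets → 3 cut set(s).
Minimal cut sets: {A feedback unit failed, C autopilot interface fails, Inboard relief valve faulted, Lower changeover valve malfunctions, Secondary followup amplifier is out, Secondary rudder actuator lost}; {Backup helm transmitter offline, Redundant steering pump malfunctions}; {Backup helm transmitter offline, Standby solenoid block failed}.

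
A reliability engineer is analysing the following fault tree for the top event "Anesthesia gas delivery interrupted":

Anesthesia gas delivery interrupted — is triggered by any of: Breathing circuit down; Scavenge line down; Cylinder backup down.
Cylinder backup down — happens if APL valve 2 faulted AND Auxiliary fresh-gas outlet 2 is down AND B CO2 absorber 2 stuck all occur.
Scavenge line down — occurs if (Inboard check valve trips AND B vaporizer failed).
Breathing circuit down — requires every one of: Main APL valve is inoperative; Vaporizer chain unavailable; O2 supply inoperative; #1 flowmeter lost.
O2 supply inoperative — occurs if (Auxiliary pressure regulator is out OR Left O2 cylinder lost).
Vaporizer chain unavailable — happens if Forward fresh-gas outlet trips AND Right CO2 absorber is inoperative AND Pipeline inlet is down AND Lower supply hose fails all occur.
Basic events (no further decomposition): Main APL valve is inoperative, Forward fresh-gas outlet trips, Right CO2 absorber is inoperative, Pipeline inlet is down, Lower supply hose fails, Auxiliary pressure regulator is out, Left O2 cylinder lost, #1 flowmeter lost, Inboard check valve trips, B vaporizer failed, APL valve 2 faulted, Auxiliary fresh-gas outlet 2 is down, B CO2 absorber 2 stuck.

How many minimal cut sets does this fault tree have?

4

Vaporizer chain unavailable [AND]: one cut set from each child combined → 1 × 1 × 1 × 1 = 1 cut set(s).
O2 supply inoperative [OR]: union of children's cut sets → 2 cut set(s).
Breathing circuit down [AND]: one cut set from each child combined → 1 × 1 × 2 × 1 = 2 cut set(s).
Scavenge line down [AND]: one cut set from each child combined → 1 × 1 = 1 cut set(s).
Cylinder backup down [AND]: one cut set from each child combined → 1 × 1 × 1 = 1 cut set(s).
Anesthesia gas delivery interrupted [OR]: union of children's cut sets → 4 cut set(s).
Minimal cut sets: {#1 flowmeter lost, Auxiliary pressure regulator is out, Forward fresh-gas outlet trips, Lower supply hose fails, Main APL valve is inoperative, Pipeline inlet is down, Right CO2 absorber is inoperative}; {#1 flowmeter lost, Forward fresh-gas outlet trips, Left O2 cylinder lost, Lower supply hose fails, Main APL valve is inoperative, Pipeline inlet is down, Right CO2 absorber is inoperative}; {B vaporizer failed, Inboard check valve trips}; {APL valve 2 faulted, Auxiliary fresh-gas outlet 2 is down, B CO2 absorber 2 stuck}.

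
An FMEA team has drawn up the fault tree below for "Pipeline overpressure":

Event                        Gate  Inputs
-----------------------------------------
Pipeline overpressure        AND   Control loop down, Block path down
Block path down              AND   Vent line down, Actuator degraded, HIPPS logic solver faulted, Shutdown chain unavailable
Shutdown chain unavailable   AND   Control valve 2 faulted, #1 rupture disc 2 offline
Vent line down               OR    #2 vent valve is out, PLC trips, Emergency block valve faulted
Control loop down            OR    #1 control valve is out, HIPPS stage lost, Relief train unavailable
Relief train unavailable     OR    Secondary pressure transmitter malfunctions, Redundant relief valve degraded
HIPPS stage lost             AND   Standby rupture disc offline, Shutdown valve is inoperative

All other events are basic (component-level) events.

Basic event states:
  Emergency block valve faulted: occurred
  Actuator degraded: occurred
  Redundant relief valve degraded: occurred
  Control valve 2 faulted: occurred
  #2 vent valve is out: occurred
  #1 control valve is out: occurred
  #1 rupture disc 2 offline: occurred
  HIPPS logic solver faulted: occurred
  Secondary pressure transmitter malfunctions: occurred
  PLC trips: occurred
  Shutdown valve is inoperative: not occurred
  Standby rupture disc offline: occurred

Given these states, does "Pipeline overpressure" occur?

HIPPS stage lost [AND]: Standby rupture disc offline=occurs, Shutdown valve is inoperative=not → not all inputs occur → does not occur.
Relief train unavailable [OR]: Secondary pressure transmitter malfunctions=occurs, Redundant relief valve degraded=occurs → at least one input occurs → occurs.
Control loop down [OR]: #1 control valve is out=occurs, HIPPS stage lost=not, Relief train unavailable=occurs → at least one input occurs → occurs.
Vent line down [OR]: #2 vent valve is out=occurs, PLC trips=occurs, Emergency block valve faulted=occurs → at least one input occurs → occurs.
Shutdown chain unavailable [AND]: Control valve 2 faulted=occurs, #1 rupture disc 2 offline=occurs → all inputs occur → occurs.
Block path down [AND]: Vent line down=occurs, Actuator degraded=occurs, HIPPS logic solver faulted=occurs, Shutdown chain unavailable=occurs → all inputs occur → occurs.
Pipeline overpressure [AND]: Control loop down=occurs, Block path down=occurs → all inputs occur → occurs.

Yes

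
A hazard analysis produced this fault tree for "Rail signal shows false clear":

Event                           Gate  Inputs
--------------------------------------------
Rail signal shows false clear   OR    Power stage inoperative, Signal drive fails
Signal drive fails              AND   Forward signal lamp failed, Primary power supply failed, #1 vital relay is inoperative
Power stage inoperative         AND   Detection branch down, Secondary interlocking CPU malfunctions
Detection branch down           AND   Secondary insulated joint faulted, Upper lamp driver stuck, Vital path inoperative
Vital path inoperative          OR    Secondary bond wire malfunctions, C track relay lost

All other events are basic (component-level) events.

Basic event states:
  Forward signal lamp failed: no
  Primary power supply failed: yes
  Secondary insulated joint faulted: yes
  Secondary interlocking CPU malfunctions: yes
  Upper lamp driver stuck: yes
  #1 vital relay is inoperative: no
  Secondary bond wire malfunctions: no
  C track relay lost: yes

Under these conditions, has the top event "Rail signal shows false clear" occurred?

Vital path inoperative [OR]: Secondary bond wire malfunctions=not, C track relay lost=occurs → at least one input occurs → occurs.
Detection branch down [AND]: Secondary insulated joint faulted=occurs, Upper lamp driver stuck=occurs, Vital path inoperative=occurs → all inputs occur → occurs.
Power stage inoperative [AND]: Detection branch down=occurs, Secondary interlocking CPU malfunctions=occurs → all inputs occur → occurs.
Signal drive fails [AND]: Forward signal lamp failed=not, Primary power supply failed=occurs, #1 vital relay is inoperative=not → not all inputs occur → does not occur.
Rail signal shows false clear [OR]: Power stage inoperative=occurs, Signal drive fails=not → at least one input occurs → occurs.

Yes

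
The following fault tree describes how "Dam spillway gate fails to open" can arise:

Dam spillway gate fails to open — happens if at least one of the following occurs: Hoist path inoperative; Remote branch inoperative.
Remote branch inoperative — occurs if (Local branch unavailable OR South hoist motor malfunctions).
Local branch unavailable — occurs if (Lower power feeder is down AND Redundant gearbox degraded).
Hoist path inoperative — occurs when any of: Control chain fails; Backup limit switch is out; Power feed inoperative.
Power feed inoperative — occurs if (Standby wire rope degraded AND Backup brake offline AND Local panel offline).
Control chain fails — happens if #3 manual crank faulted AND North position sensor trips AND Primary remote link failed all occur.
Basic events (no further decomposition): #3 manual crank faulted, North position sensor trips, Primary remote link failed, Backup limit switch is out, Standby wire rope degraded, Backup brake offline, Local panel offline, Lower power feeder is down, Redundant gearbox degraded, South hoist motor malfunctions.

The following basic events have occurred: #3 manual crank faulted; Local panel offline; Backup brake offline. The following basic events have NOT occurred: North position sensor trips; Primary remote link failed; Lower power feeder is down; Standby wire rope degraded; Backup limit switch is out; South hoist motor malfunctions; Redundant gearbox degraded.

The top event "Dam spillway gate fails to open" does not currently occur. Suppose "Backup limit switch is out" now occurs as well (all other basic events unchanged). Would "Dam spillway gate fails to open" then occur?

Yes

Counterfactual: set "Backup limit switch is out" to occurred.
Control chain fails [AND]: #3 manual crank faulted=occurs, North position sensor trips=not, Primary remote link failed=not → not all inputs occur → does not occur.
Power feed inoperative [AND]: Standby wire rope degraded=not, Backup brake offline=occurs, Local panel offline=occurs → not all inputs occur → does not occur.
Hoist path inoperative [OR]: Control chain fails=not, Backup limit switch is out=occurs, Power feed inoperative=not → at least one input occurs → occurs.
Local branch unavailable [AND]: Lower power feeder is down=not, Redundant gearbox degraded=not → not all inputs occur → does not occur.
Remote branch inoperative [OR]: Local branch unavailable=not, South hoist motor malfunctions=not → no input occurs → does not occur.
Dam spillway gate fails to open [OR]: Hoist path inoperative=occurs, Remote branch inoperative=not → at least one input occurs → occurs.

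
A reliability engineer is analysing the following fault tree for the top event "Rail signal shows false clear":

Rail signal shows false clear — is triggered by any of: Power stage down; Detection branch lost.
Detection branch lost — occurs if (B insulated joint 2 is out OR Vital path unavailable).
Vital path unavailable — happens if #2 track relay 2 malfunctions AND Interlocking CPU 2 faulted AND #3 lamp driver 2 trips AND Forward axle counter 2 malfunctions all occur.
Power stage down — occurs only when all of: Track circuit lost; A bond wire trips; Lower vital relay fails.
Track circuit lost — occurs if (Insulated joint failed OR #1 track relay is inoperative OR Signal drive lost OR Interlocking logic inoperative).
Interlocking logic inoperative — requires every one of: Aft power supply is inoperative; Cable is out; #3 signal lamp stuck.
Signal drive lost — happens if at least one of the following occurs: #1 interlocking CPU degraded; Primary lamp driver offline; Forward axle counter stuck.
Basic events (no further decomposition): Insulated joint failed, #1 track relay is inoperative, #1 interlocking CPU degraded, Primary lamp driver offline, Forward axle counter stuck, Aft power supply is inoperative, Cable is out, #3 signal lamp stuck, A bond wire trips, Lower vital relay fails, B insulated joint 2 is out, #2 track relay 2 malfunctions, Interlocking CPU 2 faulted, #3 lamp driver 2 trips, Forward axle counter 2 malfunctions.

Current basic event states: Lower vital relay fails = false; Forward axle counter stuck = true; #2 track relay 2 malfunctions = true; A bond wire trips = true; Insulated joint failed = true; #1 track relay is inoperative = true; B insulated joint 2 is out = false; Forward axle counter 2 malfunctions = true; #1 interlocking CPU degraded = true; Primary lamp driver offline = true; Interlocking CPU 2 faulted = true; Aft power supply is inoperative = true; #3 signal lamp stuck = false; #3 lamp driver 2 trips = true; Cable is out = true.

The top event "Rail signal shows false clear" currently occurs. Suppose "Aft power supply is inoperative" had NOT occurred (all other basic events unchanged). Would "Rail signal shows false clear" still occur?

Yes

Counterfactual: set "Aft power supply is inoperative" to not occurred.
Signal drive lost [OR]: #1 interlocking CPU degraded=occurs, Primary lamp driver offline=occurs, Forward axle counter stuck=occurs → at least one input occurs → occurs.
Interlocking logic inoperative [AND]: Aft power supply is inoperative=not, Cable is out=occurs, #3 signal lamp stuck=not → not all inputs occur → does not occur.
Track circuit lost [OR]: Insulated joint failed=occurs, #1 track relay is inoperative=occurs, Signal drive lost=occurs, Interlocking logic inoperative=not → at least one input occurs → occurs.
Power stage down [AND]: Track circuit lost=occurs, A bond wire trips=occurs, Lower vital relay fails=not → not all inputs occur → does not occur.
Vital path unavailable [AND]: #2 track relay 2 malfunctions=occurs, Interlocking CPU 2 faulted=occurs, #3 lamp driver 2 trips=occurs, Forward axle counter 2 malfunctions=occurs → all inputs occur → occurs.
Detection branch lost [OR]: B insulated joint 2 is out=not, Vital path unavailable=occurs → at least one input occurs → occurs.
Rail signal shows false clear [OR]: Power stage down=not, Detection branch lost=occurs → at least one input occurs → occurs.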